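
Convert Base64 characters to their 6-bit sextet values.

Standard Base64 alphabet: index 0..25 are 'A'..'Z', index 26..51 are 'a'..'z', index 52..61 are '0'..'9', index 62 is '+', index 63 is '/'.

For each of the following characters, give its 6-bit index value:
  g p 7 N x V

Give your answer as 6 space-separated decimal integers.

Answer: 32 41 59 13 49 21

Derivation:
'g': a..z range, 26 + ord('g') − ord('a') = 32
'p': a..z range, 26 + ord('p') − ord('a') = 41
'7': 0..9 range, 52 + ord('7') − ord('0') = 59
'N': A..Z range, ord('N') − ord('A') = 13
'x': a..z range, 26 + ord('x') − ord('a') = 49
'V': A..Z range, ord('V') − ord('A') = 21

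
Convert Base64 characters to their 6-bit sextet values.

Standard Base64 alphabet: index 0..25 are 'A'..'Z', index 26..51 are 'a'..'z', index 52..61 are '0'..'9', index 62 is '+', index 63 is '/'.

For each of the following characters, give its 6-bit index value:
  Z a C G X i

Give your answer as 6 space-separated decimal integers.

'Z': A..Z range, ord('Z') − ord('A') = 25
'a': a..z range, 26 + ord('a') − ord('a') = 26
'C': A..Z range, ord('C') − ord('A') = 2
'G': A..Z range, ord('G') − ord('A') = 6
'X': A..Z range, ord('X') − ord('A') = 23
'i': a..z range, 26 + ord('i') − ord('a') = 34

Answer: 25 26 2 6 23 34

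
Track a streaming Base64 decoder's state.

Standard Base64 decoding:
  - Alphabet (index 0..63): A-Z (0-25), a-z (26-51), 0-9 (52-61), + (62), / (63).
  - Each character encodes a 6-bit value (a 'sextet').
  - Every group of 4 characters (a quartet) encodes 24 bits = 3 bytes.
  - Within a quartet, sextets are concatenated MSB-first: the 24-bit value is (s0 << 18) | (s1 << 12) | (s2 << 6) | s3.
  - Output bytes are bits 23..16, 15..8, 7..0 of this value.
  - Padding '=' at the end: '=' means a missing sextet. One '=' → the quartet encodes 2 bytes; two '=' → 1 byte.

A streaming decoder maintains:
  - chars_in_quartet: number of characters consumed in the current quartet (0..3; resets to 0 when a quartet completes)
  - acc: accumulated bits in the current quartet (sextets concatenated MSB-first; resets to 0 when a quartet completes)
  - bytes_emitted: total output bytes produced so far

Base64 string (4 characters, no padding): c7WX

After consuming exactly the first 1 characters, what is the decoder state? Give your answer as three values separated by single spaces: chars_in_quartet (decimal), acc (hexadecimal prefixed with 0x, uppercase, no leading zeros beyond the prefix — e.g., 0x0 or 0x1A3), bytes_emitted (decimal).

Answer: 1 0x1C 0

Derivation:
After char 0 ('c'=28): chars_in_quartet=1 acc=0x1C bytes_emitted=0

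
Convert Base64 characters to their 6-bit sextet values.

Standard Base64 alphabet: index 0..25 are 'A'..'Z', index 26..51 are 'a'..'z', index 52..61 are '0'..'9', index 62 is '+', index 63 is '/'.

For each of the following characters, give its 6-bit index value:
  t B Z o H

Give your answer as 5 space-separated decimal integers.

't': a..z range, 26 + ord('t') − ord('a') = 45
'B': A..Z range, ord('B') − ord('A') = 1
'Z': A..Z range, ord('Z') − ord('A') = 25
'o': a..z range, 26 + ord('o') − ord('a') = 40
'H': A..Z range, ord('H') − ord('A') = 7

Answer: 45 1 25 40 7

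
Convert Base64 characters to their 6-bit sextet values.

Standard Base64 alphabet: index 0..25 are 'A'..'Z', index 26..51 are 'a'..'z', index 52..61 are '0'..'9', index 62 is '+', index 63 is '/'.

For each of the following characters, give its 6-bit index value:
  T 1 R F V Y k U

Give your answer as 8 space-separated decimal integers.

'T': A..Z range, ord('T') − ord('A') = 19
'1': 0..9 range, 52 + ord('1') − ord('0') = 53
'R': A..Z range, ord('R') − ord('A') = 17
'F': A..Z range, ord('F') − ord('A') = 5
'V': A..Z range, ord('V') − ord('A') = 21
'Y': A..Z range, ord('Y') − ord('A') = 24
'k': a..z range, 26 + ord('k') − ord('a') = 36
'U': A..Z range, ord('U') − ord('A') = 20

Answer: 19 53 17 5 21 24 36 20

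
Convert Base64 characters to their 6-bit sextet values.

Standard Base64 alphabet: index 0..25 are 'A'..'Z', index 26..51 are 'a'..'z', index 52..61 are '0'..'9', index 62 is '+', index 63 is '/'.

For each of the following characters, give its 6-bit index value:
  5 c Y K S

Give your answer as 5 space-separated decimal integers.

Answer: 57 28 24 10 18

Derivation:
'5': 0..9 range, 52 + ord('5') − ord('0') = 57
'c': a..z range, 26 + ord('c') − ord('a') = 28
'Y': A..Z range, ord('Y') − ord('A') = 24
'K': A..Z range, ord('K') − ord('A') = 10
'S': A..Z range, ord('S') − ord('A') = 18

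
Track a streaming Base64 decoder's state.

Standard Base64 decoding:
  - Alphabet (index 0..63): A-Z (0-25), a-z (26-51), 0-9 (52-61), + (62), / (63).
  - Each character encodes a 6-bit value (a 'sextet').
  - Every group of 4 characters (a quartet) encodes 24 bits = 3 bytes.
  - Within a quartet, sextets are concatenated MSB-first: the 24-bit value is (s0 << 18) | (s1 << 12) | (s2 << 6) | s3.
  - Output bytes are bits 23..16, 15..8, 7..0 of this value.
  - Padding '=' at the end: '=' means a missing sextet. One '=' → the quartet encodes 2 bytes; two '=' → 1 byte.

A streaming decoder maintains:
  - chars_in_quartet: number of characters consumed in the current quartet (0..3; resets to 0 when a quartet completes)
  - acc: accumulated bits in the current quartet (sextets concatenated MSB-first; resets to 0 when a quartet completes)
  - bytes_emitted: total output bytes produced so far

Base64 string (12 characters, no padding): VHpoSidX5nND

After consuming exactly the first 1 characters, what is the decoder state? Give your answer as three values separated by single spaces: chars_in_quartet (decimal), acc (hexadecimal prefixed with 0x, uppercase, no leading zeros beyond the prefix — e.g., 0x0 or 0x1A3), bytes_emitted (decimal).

Answer: 1 0x15 0

Derivation:
After char 0 ('V'=21): chars_in_quartet=1 acc=0x15 bytes_emitted=0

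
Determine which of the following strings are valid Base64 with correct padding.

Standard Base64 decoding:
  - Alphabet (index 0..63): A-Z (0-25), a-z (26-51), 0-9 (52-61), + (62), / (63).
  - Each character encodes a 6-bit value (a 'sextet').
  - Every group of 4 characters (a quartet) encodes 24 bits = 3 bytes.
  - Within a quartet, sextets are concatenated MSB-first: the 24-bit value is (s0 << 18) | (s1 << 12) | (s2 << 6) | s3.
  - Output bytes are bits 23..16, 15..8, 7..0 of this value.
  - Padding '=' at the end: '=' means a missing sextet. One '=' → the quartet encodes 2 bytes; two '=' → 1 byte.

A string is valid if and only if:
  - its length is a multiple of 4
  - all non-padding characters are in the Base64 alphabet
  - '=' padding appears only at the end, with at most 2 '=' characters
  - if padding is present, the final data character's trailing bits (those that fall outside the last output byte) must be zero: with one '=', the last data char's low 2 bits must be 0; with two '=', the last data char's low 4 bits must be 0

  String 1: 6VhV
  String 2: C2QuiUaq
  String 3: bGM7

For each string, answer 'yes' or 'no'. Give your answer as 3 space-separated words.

String 1: '6VhV' → valid
String 2: 'C2QuiUaq' → valid
String 3: 'bGM7' → valid

Answer: yes yes yes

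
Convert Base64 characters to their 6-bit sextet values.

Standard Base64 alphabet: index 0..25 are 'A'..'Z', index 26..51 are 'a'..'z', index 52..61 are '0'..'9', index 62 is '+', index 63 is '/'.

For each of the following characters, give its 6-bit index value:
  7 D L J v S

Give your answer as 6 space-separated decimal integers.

Answer: 59 3 11 9 47 18

Derivation:
'7': 0..9 range, 52 + ord('7') − ord('0') = 59
'D': A..Z range, ord('D') − ord('A') = 3
'L': A..Z range, ord('L') − ord('A') = 11
'J': A..Z range, ord('J') − ord('A') = 9
'v': a..z range, 26 + ord('v') − ord('a') = 47
'S': A..Z range, ord('S') − ord('A') = 18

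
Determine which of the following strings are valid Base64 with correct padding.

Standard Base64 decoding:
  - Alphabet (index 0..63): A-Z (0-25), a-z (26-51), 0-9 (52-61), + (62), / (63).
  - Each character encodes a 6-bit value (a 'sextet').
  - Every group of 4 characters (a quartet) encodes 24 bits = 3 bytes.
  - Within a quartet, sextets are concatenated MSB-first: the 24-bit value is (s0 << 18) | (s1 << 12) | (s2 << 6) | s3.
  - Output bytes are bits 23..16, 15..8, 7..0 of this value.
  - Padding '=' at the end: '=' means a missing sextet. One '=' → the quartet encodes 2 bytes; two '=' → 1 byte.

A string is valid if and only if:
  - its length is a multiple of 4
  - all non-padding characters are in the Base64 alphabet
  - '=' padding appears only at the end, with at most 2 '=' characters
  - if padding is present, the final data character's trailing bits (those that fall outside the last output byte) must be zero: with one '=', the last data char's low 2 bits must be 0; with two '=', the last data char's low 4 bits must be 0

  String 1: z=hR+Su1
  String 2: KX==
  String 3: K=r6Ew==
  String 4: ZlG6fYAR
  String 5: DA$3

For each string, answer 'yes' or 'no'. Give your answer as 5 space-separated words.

Answer: no no no yes no

Derivation:
String 1: 'z=hR+Su1' → invalid (bad char(s): ['=']; '=' in middle)
String 2: 'KX==' → invalid (bad trailing bits)
String 3: 'K=r6Ew==' → invalid (bad char(s): ['=']; '=' in middle)
String 4: 'ZlG6fYAR' → valid
String 5: 'DA$3' → invalid (bad char(s): ['$'])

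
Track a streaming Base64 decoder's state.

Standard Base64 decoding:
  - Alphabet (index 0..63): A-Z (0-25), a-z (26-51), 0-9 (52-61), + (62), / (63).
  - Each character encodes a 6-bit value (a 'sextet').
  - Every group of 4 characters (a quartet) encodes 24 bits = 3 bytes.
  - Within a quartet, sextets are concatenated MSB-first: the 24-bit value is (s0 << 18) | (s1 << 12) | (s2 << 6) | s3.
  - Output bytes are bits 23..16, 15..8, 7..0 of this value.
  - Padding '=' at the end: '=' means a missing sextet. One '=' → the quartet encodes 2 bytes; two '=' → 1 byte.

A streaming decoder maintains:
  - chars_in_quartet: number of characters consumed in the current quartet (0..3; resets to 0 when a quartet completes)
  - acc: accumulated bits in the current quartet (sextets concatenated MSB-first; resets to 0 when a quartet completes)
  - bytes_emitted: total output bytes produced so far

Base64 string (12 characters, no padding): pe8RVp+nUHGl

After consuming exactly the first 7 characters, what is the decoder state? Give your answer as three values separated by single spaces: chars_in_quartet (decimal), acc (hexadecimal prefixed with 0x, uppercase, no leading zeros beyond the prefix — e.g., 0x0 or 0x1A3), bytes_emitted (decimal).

After char 0 ('p'=41): chars_in_quartet=1 acc=0x29 bytes_emitted=0
After char 1 ('e'=30): chars_in_quartet=2 acc=0xA5E bytes_emitted=0
After char 2 ('8'=60): chars_in_quartet=3 acc=0x297BC bytes_emitted=0
After char 3 ('R'=17): chars_in_quartet=4 acc=0xA5EF11 -> emit A5 EF 11, reset; bytes_emitted=3
After char 4 ('V'=21): chars_in_quartet=1 acc=0x15 bytes_emitted=3
After char 5 ('p'=41): chars_in_quartet=2 acc=0x569 bytes_emitted=3
After char 6 ('+'=62): chars_in_quartet=3 acc=0x15A7E bytes_emitted=3

Answer: 3 0x15A7E 3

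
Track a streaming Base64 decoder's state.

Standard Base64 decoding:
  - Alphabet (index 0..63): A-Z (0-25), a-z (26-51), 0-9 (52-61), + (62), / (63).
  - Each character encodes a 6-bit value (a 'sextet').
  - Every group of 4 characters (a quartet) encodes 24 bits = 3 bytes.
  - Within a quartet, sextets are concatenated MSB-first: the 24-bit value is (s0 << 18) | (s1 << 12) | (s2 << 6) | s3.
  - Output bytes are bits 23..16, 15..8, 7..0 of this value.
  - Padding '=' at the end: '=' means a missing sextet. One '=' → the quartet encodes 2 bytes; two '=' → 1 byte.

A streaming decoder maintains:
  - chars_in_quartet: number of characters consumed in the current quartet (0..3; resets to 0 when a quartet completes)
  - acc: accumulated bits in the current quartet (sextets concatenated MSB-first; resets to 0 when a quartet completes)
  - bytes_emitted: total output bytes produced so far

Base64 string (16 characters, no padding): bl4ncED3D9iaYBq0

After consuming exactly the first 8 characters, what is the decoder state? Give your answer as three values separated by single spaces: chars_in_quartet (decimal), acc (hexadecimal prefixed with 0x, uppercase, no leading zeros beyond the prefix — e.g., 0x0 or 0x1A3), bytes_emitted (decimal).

Answer: 0 0x0 6

Derivation:
After char 0 ('b'=27): chars_in_quartet=1 acc=0x1B bytes_emitted=0
After char 1 ('l'=37): chars_in_quartet=2 acc=0x6E5 bytes_emitted=0
After char 2 ('4'=56): chars_in_quartet=3 acc=0x1B978 bytes_emitted=0
After char 3 ('n'=39): chars_in_quartet=4 acc=0x6E5E27 -> emit 6E 5E 27, reset; bytes_emitted=3
After char 4 ('c'=28): chars_in_quartet=1 acc=0x1C bytes_emitted=3
After char 5 ('E'=4): chars_in_quartet=2 acc=0x704 bytes_emitted=3
After char 6 ('D'=3): chars_in_quartet=3 acc=0x1C103 bytes_emitted=3
After char 7 ('3'=55): chars_in_quartet=4 acc=0x7040F7 -> emit 70 40 F7, reset; bytes_emitted=6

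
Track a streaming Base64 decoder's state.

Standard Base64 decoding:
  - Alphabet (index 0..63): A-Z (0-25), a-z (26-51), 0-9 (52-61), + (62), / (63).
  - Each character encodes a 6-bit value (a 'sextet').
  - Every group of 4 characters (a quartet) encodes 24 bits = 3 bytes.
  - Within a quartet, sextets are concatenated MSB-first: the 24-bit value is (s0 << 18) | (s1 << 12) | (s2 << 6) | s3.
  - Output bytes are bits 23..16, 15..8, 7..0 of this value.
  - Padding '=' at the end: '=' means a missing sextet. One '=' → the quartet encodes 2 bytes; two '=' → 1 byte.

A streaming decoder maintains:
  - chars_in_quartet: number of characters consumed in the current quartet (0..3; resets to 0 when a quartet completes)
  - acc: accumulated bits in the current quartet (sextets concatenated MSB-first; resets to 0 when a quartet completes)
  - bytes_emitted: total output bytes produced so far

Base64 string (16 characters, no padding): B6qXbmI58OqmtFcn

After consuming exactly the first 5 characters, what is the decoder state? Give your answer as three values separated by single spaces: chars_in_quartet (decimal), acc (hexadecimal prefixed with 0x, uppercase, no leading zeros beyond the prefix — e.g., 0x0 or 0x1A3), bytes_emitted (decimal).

After char 0 ('B'=1): chars_in_quartet=1 acc=0x1 bytes_emitted=0
After char 1 ('6'=58): chars_in_quartet=2 acc=0x7A bytes_emitted=0
After char 2 ('q'=42): chars_in_quartet=3 acc=0x1EAA bytes_emitted=0
After char 3 ('X'=23): chars_in_quartet=4 acc=0x7AA97 -> emit 07 AA 97, reset; bytes_emitted=3
After char 4 ('b'=27): chars_in_quartet=1 acc=0x1B bytes_emitted=3

Answer: 1 0x1B 3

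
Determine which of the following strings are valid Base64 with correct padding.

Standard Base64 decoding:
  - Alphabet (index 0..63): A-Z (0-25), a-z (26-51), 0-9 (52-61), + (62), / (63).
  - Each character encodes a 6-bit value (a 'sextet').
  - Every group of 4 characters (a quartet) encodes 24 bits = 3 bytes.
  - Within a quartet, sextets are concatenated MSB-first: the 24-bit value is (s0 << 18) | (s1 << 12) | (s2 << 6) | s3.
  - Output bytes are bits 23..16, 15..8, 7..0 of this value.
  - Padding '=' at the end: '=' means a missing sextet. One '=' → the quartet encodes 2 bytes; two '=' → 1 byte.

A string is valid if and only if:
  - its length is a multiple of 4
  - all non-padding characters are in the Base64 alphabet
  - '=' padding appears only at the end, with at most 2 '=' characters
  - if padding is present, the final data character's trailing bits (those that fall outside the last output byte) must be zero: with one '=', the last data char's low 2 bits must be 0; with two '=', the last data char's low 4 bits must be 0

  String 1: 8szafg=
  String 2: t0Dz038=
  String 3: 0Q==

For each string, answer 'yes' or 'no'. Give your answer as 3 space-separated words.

String 1: '8szafg=' → invalid (len=7 not mult of 4)
String 2: 't0Dz038=' → valid
String 3: '0Q==' → valid

Answer: no yes yes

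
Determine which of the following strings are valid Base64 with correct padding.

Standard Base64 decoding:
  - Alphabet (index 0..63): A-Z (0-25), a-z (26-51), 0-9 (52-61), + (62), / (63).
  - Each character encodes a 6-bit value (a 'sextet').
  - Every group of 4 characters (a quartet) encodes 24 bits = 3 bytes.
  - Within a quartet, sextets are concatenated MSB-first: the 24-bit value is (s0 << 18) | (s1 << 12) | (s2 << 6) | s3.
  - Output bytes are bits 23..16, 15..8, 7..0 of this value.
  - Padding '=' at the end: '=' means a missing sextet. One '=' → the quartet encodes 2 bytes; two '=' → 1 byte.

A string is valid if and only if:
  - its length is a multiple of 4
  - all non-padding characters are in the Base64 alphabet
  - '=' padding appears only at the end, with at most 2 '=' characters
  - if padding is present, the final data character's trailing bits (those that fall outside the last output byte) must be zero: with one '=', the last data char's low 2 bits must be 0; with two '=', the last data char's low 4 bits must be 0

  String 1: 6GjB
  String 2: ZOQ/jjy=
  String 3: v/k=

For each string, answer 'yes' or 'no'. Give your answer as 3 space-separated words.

Answer: yes no yes

Derivation:
String 1: '6GjB' → valid
String 2: 'ZOQ/jjy=' → invalid (bad trailing bits)
String 3: 'v/k=' → valid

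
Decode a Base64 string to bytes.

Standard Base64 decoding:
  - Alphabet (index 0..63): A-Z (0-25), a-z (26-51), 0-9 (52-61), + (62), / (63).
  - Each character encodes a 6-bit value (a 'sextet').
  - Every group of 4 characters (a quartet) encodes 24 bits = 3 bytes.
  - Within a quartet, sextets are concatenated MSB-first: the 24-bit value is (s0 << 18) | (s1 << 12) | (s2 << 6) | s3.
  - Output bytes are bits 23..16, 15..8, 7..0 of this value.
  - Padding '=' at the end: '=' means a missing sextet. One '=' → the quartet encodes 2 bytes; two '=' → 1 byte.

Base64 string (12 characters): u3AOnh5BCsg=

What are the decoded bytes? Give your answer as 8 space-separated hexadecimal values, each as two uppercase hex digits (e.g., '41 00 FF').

After char 0 ('u'=46): chars_in_quartet=1 acc=0x2E bytes_emitted=0
After char 1 ('3'=55): chars_in_quartet=2 acc=0xBB7 bytes_emitted=0
After char 2 ('A'=0): chars_in_quartet=3 acc=0x2EDC0 bytes_emitted=0
After char 3 ('O'=14): chars_in_quartet=4 acc=0xBB700E -> emit BB 70 0E, reset; bytes_emitted=3
After char 4 ('n'=39): chars_in_quartet=1 acc=0x27 bytes_emitted=3
After char 5 ('h'=33): chars_in_quartet=2 acc=0x9E1 bytes_emitted=3
After char 6 ('5'=57): chars_in_quartet=3 acc=0x27879 bytes_emitted=3
After char 7 ('B'=1): chars_in_quartet=4 acc=0x9E1E41 -> emit 9E 1E 41, reset; bytes_emitted=6
After char 8 ('C'=2): chars_in_quartet=1 acc=0x2 bytes_emitted=6
After char 9 ('s'=44): chars_in_quartet=2 acc=0xAC bytes_emitted=6
After char 10 ('g'=32): chars_in_quartet=3 acc=0x2B20 bytes_emitted=6
Padding '=': partial quartet acc=0x2B20 -> emit 0A C8; bytes_emitted=8

Answer: BB 70 0E 9E 1E 41 0A C8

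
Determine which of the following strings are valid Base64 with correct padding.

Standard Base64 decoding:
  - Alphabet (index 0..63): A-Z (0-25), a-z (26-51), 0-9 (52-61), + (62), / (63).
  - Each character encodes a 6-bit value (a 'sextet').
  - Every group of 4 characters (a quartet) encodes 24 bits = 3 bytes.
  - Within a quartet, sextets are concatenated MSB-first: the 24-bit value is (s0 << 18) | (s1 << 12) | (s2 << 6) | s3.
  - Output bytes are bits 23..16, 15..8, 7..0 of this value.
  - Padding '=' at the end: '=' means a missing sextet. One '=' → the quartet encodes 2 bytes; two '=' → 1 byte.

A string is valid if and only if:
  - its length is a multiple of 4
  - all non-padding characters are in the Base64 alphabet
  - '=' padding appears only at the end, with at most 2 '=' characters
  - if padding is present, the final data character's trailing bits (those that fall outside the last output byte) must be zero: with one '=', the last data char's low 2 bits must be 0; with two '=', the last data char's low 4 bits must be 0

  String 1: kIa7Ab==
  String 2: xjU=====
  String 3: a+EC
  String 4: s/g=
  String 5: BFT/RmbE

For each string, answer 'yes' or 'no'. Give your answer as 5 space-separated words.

String 1: 'kIa7Ab==' → invalid (bad trailing bits)
String 2: 'xjU=====' → invalid (5 pad chars (max 2))
String 3: 'a+EC' → valid
String 4: 's/g=' → valid
String 5: 'BFT/RmbE' → valid

Answer: no no yes yes yes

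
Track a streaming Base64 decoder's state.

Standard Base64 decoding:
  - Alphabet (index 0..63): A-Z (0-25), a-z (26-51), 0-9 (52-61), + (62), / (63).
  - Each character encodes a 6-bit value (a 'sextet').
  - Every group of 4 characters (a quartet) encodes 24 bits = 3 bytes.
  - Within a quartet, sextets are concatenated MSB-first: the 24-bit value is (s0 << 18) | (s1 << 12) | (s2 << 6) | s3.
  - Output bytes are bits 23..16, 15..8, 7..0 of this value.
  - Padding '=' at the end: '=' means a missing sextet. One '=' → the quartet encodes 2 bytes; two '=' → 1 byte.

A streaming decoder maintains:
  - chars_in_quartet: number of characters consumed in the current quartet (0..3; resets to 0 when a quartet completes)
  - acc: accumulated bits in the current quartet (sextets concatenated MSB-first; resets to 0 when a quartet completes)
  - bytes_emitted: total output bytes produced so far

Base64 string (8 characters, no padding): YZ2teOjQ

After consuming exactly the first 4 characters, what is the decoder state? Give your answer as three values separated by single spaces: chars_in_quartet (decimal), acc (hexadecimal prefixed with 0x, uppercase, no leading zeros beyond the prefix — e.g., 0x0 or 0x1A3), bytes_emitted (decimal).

After char 0 ('Y'=24): chars_in_quartet=1 acc=0x18 bytes_emitted=0
After char 1 ('Z'=25): chars_in_quartet=2 acc=0x619 bytes_emitted=0
After char 2 ('2'=54): chars_in_quartet=3 acc=0x18676 bytes_emitted=0
After char 3 ('t'=45): chars_in_quartet=4 acc=0x619DAD -> emit 61 9D AD, reset; bytes_emitted=3

Answer: 0 0x0 3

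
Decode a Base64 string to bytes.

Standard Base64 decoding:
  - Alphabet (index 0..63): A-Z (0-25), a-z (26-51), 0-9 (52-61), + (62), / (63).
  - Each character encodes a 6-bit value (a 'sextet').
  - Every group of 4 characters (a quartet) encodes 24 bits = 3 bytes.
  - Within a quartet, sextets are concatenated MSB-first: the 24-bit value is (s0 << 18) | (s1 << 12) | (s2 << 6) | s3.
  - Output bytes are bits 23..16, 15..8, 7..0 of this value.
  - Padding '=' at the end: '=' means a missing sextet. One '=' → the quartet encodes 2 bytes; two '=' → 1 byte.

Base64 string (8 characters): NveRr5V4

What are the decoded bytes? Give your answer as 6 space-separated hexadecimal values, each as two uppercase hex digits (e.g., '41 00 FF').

After char 0 ('N'=13): chars_in_quartet=1 acc=0xD bytes_emitted=0
After char 1 ('v'=47): chars_in_quartet=2 acc=0x36F bytes_emitted=0
After char 2 ('e'=30): chars_in_quartet=3 acc=0xDBDE bytes_emitted=0
After char 3 ('R'=17): chars_in_quartet=4 acc=0x36F791 -> emit 36 F7 91, reset; bytes_emitted=3
After char 4 ('r'=43): chars_in_quartet=1 acc=0x2B bytes_emitted=3
After char 5 ('5'=57): chars_in_quartet=2 acc=0xAF9 bytes_emitted=3
After char 6 ('V'=21): chars_in_quartet=3 acc=0x2BE55 bytes_emitted=3
After char 7 ('4'=56): chars_in_quartet=4 acc=0xAF9578 -> emit AF 95 78, reset; bytes_emitted=6

Answer: 36 F7 91 AF 95 78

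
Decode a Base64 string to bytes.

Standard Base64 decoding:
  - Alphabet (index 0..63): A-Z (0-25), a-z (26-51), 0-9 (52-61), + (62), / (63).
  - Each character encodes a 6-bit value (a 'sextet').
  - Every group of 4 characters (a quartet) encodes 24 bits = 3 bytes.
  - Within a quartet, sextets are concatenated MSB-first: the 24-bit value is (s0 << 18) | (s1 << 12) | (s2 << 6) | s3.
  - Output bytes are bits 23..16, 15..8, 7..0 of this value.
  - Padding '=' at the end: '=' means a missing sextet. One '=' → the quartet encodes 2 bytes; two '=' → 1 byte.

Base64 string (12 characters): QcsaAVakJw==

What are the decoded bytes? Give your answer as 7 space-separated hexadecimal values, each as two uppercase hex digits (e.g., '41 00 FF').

After char 0 ('Q'=16): chars_in_quartet=1 acc=0x10 bytes_emitted=0
After char 1 ('c'=28): chars_in_quartet=2 acc=0x41C bytes_emitted=0
After char 2 ('s'=44): chars_in_quartet=3 acc=0x1072C bytes_emitted=0
After char 3 ('a'=26): chars_in_quartet=4 acc=0x41CB1A -> emit 41 CB 1A, reset; bytes_emitted=3
After char 4 ('A'=0): chars_in_quartet=1 acc=0x0 bytes_emitted=3
After char 5 ('V'=21): chars_in_quartet=2 acc=0x15 bytes_emitted=3
After char 6 ('a'=26): chars_in_quartet=3 acc=0x55A bytes_emitted=3
After char 7 ('k'=36): chars_in_quartet=4 acc=0x156A4 -> emit 01 56 A4, reset; bytes_emitted=6
After char 8 ('J'=9): chars_in_quartet=1 acc=0x9 bytes_emitted=6
After char 9 ('w'=48): chars_in_quartet=2 acc=0x270 bytes_emitted=6
Padding '==': partial quartet acc=0x270 -> emit 27; bytes_emitted=7

Answer: 41 CB 1A 01 56 A4 27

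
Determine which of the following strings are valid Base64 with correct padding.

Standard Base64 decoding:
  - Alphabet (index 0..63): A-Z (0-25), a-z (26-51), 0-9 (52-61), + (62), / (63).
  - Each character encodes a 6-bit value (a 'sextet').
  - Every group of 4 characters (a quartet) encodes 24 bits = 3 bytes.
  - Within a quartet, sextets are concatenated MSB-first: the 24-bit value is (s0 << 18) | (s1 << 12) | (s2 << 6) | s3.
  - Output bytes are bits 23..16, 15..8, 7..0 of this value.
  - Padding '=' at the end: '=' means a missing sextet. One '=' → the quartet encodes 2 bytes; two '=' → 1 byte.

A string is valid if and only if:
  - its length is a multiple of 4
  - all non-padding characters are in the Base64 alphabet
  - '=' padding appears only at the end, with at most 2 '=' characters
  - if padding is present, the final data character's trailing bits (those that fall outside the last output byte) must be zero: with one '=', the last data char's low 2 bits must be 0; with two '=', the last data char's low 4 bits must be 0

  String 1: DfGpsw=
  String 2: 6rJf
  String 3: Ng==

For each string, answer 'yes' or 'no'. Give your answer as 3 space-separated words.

Answer: no yes yes

Derivation:
String 1: 'DfGpsw=' → invalid (len=7 not mult of 4)
String 2: '6rJf' → valid
String 3: 'Ng==' → valid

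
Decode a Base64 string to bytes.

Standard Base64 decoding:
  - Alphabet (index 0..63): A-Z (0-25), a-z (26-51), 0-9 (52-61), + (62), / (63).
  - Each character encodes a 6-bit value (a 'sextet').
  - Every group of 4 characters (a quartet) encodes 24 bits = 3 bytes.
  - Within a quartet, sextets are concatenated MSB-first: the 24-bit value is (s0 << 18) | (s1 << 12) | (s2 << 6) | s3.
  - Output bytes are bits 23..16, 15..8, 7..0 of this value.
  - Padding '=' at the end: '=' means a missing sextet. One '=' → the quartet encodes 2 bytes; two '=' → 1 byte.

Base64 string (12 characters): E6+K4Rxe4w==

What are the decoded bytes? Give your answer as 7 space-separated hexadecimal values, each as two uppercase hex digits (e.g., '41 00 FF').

After char 0 ('E'=4): chars_in_quartet=1 acc=0x4 bytes_emitted=0
After char 1 ('6'=58): chars_in_quartet=2 acc=0x13A bytes_emitted=0
After char 2 ('+'=62): chars_in_quartet=3 acc=0x4EBE bytes_emitted=0
After char 3 ('K'=10): chars_in_quartet=4 acc=0x13AF8A -> emit 13 AF 8A, reset; bytes_emitted=3
After char 4 ('4'=56): chars_in_quartet=1 acc=0x38 bytes_emitted=3
After char 5 ('R'=17): chars_in_quartet=2 acc=0xE11 bytes_emitted=3
After char 6 ('x'=49): chars_in_quartet=3 acc=0x38471 bytes_emitted=3
After char 7 ('e'=30): chars_in_quartet=4 acc=0xE11C5E -> emit E1 1C 5E, reset; bytes_emitted=6
After char 8 ('4'=56): chars_in_quartet=1 acc=0x38 bytes_emitted=6
After char 9 ('w'=48): chars_in_quartet=2 acc=0xE30 bytes_emitted=6
Padding '==': partial quartet acc=0xE30 -> emit E3; bytes_emitted=7

Answer: 13 AF 8A E1 1C 5E E3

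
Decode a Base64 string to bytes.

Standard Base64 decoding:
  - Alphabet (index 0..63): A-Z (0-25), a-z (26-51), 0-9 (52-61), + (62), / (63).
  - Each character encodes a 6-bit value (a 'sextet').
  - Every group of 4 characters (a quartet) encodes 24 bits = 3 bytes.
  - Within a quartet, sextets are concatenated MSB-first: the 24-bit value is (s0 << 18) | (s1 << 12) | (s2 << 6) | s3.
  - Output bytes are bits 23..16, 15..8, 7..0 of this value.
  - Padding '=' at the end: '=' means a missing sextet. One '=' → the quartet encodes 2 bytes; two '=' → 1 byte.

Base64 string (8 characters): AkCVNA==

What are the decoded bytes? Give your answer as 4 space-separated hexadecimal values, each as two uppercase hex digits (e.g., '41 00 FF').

Answer: 02 40 95 34

Derivation:
After char 0 ('A'=0): chars_in_quartet=1 acc=0x0 bytes_emitted=0
After char 1 ('k'=36): chars_in_quartet=2 acc=0x24 bytes_emitted=0
After char 2 ('C'=2): chars_in_quartet=3 acc=0x902 bytes_emitted=0
After char 3 ('V'=21): chars_in_quartet=4 acc=0x24095 -> emit 02 40 95, reset; bytes_emitted=3
After char 4 ('N'=13): chars_in_quartet=1 acc=0xD bytes_emitted=3
After char 5 ('A'=0): chars_in_quartet=2 acc=0x340 bytes_emitted=3
Padding '==': partial quartet acc=0x340 -> emit 34; bytes_emitted=4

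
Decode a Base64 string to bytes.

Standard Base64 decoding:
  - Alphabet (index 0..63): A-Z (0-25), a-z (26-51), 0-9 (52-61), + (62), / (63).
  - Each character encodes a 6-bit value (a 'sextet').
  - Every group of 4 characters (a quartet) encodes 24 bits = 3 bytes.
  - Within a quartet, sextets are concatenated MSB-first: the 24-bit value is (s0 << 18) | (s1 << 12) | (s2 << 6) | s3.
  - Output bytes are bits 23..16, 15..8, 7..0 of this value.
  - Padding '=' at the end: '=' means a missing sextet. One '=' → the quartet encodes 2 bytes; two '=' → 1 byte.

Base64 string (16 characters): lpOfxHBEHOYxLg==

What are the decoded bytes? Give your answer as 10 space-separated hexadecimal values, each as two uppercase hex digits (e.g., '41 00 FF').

After char 0 ('l'=37): chars_in_quartet=1 acc=0x25 bytes_emitted=0
After char 1 ('p'=41): chars_in_quartet=2 acc=0x969 bytes_emitted=0
After char 2 ('O'=14): chars_in_quartet=3 acc=0x25A4E bytes_emitted=0
After char 3 ('f'=31): chars_in_quartet=4 acc=0x96939F -> emit 96 93 9F, reset; bytes_emitted=3
After char 4 ('x'=49): chars_in_quartet=1 acc=0x31 bytes_emitted=3
After char 5 ('H'=7): chars_in_quartet=2 acc=0xC47 bytes_emitted=3
After char 6 ('B'=1): chars_in_quartet=3 acc=0x311C1 bytes_emitted=3
After char 7 ('E'=4): chars_in_quartet=4 acc=0xC47044 -> emit C4 70 44, reset; bytes_emitted=6
After char 8 ('H'=7): chars_in_quartet=1 acc=0x7 bytes_emitted=6
After char 9 ('O'=14): chars_in_quartet=2 acc=0x1CE bytes_emitted=6
After char 10 ('Y'=24): chars_in_quartet=3 acc=0x7398 bytes_emitted=6
After char 11 ('x'=49): chars_in_quartet=4 acc=0x1CE631 -> emit 1C E6 31, reset; bytes_emitted=9
After char 12 ('L'=11): chars_in_quartet=1 acc=0xB bytes_emitted=9
After char 13 ('g'=32): chars_in_quartet=2 acc=0x2E0 bytes_emitted=9
Padding '==': partial quartet acc=0x2E0 -> emit 2E; bytes_emitted=10

Answer: 96 93 9F C4 70 44 1C E6 31 2E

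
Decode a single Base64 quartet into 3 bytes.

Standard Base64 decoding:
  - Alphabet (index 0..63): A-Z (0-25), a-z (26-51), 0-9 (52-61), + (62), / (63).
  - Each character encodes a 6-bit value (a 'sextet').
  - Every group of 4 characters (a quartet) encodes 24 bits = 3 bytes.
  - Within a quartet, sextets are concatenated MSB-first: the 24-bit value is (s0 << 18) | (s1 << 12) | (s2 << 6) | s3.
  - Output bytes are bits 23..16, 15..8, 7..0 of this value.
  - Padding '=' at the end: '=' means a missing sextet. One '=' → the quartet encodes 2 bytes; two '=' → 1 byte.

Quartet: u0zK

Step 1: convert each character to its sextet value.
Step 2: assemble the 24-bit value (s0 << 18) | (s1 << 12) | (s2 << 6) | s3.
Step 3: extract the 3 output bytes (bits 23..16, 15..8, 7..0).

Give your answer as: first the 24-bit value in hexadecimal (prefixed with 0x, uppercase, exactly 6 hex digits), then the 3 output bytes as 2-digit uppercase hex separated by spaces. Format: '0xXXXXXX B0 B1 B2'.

Answer: 0xBB4CCA BB 4C CA

Derivation:
Sextets: u=46, 0=52, z=51, K=10
24-bit: (46<<18) | (52<<12) | (51<<6) | 10
      = 0xB80000 | 0x034000 | 0x000CC0 | 0x00000A
      = 0xBB4CCA
Bytes: (v>>16)&0xFF=BB, (v>>8)&0xFF=4C, v&0xFF=CA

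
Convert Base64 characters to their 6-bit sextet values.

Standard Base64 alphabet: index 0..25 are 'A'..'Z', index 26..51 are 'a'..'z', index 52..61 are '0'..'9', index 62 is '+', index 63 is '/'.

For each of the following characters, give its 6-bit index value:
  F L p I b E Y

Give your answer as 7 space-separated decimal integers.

'F': A..Z range, ord('F') − ord('A') = 5
'L': A..Z range, ord('L') − ord('A') = 11
'p': a..z range, 26 + ord('p') − ord('a') = 41
'I': A..Z range, ord('I') − ord('A') = 8
'b': a..z range, 26 + ord('b') − ord('a') = 27
'E': A..Z range, ord('E') − ord('A') = 4
'Y': A..Z range, ord('Y') − ord('A') = 24

Answer: 5 11 41 8 27 4 24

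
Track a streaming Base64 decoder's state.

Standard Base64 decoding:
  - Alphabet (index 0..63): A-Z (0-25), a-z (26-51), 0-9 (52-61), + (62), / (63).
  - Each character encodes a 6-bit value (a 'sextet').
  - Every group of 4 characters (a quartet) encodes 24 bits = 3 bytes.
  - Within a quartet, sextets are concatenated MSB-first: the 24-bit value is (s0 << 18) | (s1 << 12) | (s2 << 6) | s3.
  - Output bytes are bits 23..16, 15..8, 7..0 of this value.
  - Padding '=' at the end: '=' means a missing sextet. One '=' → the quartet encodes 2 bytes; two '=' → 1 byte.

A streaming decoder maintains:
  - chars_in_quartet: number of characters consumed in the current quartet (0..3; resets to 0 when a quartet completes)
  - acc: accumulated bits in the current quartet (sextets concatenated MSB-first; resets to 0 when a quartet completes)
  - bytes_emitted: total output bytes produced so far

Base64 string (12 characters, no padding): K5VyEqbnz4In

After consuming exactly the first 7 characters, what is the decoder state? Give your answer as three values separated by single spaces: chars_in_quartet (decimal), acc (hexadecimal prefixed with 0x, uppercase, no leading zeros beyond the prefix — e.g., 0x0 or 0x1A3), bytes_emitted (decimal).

After char 0 ('K'=10): chars_in_quartet=1 acc=0xA bytes_emitted=0
After char 1 ('5'=57): chars_in_quartet=2 acc=0x2B9 bytes_emitted=0
After char 2 ('V'=21): chars_in_quartet=3 acc=0xAE55 bytes_emitted=0
After char 3 ('y'=50): chars_in_quartet=4 acc=0x2B9572 -> emit 2B 95 72, reset; bytes_emitted=3
After char 4 ('E'=4): chars_in_quartet=1 acc=0x4 bytes_emitted=3
After char 5 ('q'=42): chars_in_quartet=2 acc=0x12A bytes_emitted=3
After char 6 ('b'=27): chars_in_quartet=3 acc=0x4A9B bytes_emitted=3

Answer: 3 0x4A9B 3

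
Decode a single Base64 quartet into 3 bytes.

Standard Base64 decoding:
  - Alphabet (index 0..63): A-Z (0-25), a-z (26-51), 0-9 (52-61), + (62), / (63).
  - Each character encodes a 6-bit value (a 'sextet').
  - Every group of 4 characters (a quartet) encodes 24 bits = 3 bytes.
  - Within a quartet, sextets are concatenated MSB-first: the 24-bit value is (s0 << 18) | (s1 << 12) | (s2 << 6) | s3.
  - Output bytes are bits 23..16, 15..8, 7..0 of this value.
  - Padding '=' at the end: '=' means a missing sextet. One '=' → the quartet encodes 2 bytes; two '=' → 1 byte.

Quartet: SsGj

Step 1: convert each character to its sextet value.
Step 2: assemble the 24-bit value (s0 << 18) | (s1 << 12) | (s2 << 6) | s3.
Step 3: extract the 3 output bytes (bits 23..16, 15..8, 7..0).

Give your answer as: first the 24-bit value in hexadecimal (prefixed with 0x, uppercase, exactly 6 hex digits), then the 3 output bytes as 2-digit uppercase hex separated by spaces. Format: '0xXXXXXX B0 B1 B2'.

Sextets: S=18, s=44, G=6, j=35
24-bit: (18<<18) | (44<<12) | (6<<6) | 35
      = 0x480000 | 0x02C000 | 0x000180 | 0x000023
      = 0x4AC1A3
Bytes: (v>>16)&0xFF=4A, (v>>8)&0xFF=C1, v&0xFF=A3

Answer: 0x4AC1A3 4A C1 A3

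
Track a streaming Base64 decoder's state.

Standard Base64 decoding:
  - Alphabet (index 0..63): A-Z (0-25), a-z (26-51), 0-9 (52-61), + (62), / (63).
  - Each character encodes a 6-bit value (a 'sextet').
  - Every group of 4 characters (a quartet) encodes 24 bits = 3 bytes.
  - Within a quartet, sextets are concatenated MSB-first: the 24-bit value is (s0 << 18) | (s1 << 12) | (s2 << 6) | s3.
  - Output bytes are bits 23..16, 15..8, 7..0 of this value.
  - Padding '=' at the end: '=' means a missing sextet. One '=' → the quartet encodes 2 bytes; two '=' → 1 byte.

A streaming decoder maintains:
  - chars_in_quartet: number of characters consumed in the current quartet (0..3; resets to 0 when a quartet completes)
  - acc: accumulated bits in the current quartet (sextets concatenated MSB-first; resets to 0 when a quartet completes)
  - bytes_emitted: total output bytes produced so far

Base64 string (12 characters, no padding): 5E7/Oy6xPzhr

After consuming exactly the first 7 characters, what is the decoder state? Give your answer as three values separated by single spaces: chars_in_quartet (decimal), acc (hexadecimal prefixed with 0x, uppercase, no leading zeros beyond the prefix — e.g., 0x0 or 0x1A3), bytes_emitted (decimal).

Answer: 3 0xECBA 3

Derivation:
After char 0 ('5'=57): chars_in_quartet=1 acc=0x39 bytes_emitted=0
After char 1 ('E'=4): chars_in_quartet=2 acc=0xE44 bytes_emitted=0
After char 2 ('7'=59): chars_in_quartet=3 acc=0x3913B bytes_emitted=0
After char 3 ('/'=63): chars_in_quartet=4 acc=0xE44EFF -> emit E4 4E FF, reset; bytes_emitted=3
After char 4 ('O'=14): chars_in_quartet=1 acc=0xE bytes_emitted=3
After char 5 ('y'=50): chars_in_quartet=2 acc=0x3B2 bytes_emitted=3
After char 6 ('6'=58): chars_in_quartet=3 acc=0xECBA bytes_emitted=3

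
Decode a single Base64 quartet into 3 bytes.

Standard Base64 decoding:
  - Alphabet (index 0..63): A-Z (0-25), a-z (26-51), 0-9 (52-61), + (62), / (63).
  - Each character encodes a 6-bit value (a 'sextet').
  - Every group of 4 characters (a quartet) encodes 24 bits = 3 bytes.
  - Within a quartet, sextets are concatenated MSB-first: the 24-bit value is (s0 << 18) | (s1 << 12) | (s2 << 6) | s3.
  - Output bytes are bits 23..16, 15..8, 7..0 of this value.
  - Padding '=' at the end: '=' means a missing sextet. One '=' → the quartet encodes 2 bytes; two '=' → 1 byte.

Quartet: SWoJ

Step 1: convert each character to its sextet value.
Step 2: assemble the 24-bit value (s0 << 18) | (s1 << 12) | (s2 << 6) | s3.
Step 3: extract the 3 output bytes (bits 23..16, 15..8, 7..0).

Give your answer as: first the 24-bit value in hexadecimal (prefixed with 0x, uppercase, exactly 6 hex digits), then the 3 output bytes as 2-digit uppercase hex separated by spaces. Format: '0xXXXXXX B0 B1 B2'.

Sextets: S=18, W=22, o=40, J=9
24-bit: (18<<18) | (22<<12) | (40<<6) | 9
      = 0x480000 | 0x016000 | 0x000A00 | 0x000009
      = 0x496A09
Bytes: (v>>16)&0xFF=49, (v>>8)&0xFF=6A, v&0xFF=09

Answer: 0x496A09 49 6A 09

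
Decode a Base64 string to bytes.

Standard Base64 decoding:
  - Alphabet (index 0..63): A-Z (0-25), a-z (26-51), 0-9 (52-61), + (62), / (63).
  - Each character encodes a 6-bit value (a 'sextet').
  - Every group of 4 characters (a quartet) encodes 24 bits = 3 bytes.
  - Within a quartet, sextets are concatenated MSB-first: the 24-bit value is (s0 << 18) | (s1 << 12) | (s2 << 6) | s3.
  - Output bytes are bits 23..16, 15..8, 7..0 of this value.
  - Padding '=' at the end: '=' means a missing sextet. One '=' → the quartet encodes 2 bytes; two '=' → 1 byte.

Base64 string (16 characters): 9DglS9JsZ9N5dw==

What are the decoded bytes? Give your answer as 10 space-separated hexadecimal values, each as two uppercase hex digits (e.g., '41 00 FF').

After char 0 ('9'=61): chars_in_quartet=1 acc=0x3D bytes_emitted=0
After char 1 ('D'=3): chars_in_quartet=2 acc=0xF43 bytes_emitted=0
After char 2 ('g'=32): chars_in_quartet=3 acc=0x3D0E0 bytes_emitted=0
After char 3 ('l'=37): chars_in_quartet=4 acc=0xF43825 -> emit F4 38 25, reset; bytes_emitted=3
After char 4 ('S'=18): chars_in_quartet=1 acc=0x12 bytes_emitted=3
After char 5 ('9'=61): chars_in_quartet=2 acc=0x4BD bytes_emitted=3
After char 6 ('J'=9): chars_in_quartet=3 acc=0x12F49 bytes_emitted=3
After char 7 ('s'=44): chars_in_quartet=4 acc=0x4BD26C -> emit 4B D2 6C, reset; bytes_emitted=6
After char 8 ('Z'=25): chars_in_quartet=1 acc=0x19 bytes_emitted=6
After char 9 ('9'=61): chars_in_quartet=2 acc=0x67D bytes_emitted=6
After char 10 ('N'=13): chars_in_quartet=3 acc=0x19F4D bytes_emitted=6
After char 11 ('5'=57): chars_in_quartet=4 acc=0x67D379 -> emit 67 D3 79, reset; bytes_emitted=9
After char 12 ('d'=29): chars_in_quartet=1 acc=0x1D bytes_emitted=9
After char 13 ('w'=48): chars_in_quartet=2 acc=0x770 bytes_emitted=9
Padding '==': partial quartet acc=0x770 -> emit 77; bytes_emitted=10

Answer: F4 38 25 4B D2 6C 67 D3 79 77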